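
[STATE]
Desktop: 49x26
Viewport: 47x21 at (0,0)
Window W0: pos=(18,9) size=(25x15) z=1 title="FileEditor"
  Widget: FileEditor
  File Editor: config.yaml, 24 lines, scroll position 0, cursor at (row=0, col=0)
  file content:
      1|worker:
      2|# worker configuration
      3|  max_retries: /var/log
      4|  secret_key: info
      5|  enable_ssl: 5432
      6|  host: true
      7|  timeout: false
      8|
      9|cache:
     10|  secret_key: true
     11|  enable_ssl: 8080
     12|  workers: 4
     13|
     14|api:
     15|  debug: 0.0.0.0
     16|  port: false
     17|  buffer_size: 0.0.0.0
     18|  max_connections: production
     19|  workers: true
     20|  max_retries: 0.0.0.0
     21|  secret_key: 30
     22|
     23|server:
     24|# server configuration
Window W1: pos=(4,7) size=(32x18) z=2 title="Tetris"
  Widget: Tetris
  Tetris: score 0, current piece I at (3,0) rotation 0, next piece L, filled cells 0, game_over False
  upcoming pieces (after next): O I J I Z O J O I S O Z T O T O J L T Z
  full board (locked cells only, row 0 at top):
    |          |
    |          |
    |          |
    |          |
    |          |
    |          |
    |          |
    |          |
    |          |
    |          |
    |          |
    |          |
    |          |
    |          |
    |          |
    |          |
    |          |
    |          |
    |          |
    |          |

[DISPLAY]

                                               
                                               
                                               
                                               
                                               
                                               
                                               
    ┏━━━━━━━━━━━━━━━━━━━━━━━━━━━━━━┓           
    ┃ Tetris                       ┃           
    ┠──────────────────────────────┨━━━━━━┓    
    ┃          │Next:              ┃      ┃    
    ┃          │  ▒                ┃──────┨    
    ┃          │▒▒▒                ┃     ▲┃    
    ┃          │                   ┃ation█┃    
    ┃          │                   ┃ar/lo░┃    
    ┃          │                   ┃o    ░┃    
    ┃          │Score:             ┃2    ░┃    
    ┃          │0                  ┃     ░┃    
    ┃          │                   ┃     ░┃    
    ┃          │                   ┃     ░┃    
    ┃          │                   ┃     ░┃    


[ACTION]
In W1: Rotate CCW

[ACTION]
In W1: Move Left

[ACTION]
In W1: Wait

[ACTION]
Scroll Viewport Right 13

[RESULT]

                                               
                                               
                                               
                                               
                                               
                                               
                                               
  ┏━━━━━━━━━━━━━━━━━━━━━━━━━━━━━━┓             
  ┃ Tetris                       ┃             
  ┠──────────────────────────────┨━━━━━━┓      
  ┃          │Next:              ┃      ┃      
  ┃          │  ▒                ┃──────┨      
  ┃          │▒▒▒                ┃     ▲┃      
  ┃          │                   ┃ation█┃      
  ┃          │                   ┃ar/lo░┃      
  ┃          │                   ┃o    ░┃      
  ┃          │Score:             ┃2    ░┃      
  ┃          │0                  ┃     ░┃      
  ┃          │                   ┃     ░┃      
  ┃          │                   ┃     ░┃      
  ┃          │                   ┃     ░┃      


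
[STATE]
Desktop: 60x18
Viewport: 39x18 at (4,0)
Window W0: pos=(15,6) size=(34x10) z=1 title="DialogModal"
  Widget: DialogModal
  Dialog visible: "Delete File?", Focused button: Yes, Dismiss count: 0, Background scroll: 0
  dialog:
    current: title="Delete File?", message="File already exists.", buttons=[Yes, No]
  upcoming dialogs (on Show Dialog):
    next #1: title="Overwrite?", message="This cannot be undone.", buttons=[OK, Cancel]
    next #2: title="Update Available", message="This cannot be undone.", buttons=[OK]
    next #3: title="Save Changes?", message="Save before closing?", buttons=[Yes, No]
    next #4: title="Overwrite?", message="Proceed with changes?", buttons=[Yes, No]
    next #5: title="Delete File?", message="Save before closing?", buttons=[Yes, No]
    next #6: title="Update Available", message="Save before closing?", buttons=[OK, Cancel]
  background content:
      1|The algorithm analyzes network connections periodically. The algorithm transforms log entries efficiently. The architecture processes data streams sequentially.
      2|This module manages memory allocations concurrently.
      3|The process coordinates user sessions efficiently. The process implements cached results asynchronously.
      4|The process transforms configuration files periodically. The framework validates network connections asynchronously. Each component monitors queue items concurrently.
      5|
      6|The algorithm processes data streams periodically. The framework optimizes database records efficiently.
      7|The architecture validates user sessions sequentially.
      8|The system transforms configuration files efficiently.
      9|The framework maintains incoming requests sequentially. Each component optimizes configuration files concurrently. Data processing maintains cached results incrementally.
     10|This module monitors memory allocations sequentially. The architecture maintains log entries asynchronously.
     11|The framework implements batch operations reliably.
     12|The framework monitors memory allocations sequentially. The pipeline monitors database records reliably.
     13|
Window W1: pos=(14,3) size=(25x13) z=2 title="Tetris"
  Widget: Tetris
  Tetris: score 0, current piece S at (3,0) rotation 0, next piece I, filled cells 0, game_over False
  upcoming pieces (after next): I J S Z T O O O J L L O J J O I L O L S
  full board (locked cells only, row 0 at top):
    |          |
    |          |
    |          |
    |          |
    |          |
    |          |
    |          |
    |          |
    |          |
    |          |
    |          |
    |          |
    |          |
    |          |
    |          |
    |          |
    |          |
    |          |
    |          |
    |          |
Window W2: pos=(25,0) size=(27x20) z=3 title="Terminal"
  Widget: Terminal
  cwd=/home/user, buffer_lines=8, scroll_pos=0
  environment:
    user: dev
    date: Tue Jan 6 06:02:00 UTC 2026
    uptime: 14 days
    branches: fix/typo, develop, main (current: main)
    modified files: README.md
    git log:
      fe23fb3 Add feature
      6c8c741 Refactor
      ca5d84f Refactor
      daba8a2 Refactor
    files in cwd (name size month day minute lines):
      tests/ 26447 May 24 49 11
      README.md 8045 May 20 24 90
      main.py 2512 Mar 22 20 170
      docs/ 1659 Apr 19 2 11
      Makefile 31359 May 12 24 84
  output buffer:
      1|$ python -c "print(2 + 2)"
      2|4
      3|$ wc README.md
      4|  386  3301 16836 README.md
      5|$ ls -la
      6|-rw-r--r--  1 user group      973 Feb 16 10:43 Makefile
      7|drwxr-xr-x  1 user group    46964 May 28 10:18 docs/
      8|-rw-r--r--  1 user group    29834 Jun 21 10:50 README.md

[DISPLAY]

                     ┏━━━━━━━━━━━━━━━━━
                     ┃ Terminal        
                     ┠─────────────────
          ┏━━━━━━━━━━┃$ python -c "prin
          ┃ Tetris   ┃4                
          ┠──────────┃$ wc README.md   
          ┃          ┃  386  3301 16836
          ┃          ┃$ ls -la         
          ┃          ┃-rw-r--r--  1 use
          ┃          ┃drwxr-xr-x  1 use
          ┃          ┃-rw-r--r--  1 use
          ┃          ┃$ █              
          ┃          ┃                 
          ┃          ┃                 
          ┃          ┃                 
          ┗━━━━━━━━━━┃                 
                     ┃                 
                     ┃                 


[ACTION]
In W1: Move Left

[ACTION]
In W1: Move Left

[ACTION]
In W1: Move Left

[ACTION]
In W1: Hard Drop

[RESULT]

                     ┏━━━━━━━━━━━━━━━━━
                     ┃ Terminal        
                     ┠─────────────────
          ┏━━━━━━━━━━┃$ python -c "prin
          ┃ Tetris   ┃4                
          ┠──────────┃$ wc README.md   
          ┃          ┃  386  3301 16836
          ┃          ┃$ ls -la         
          ┃          ┃-rw-r--r--  1 use
          ┃          ┃drwxr-xr-x  1 use
          ┃          ┃-rw-r--r--  1 use
          ┃          ┃$ █              
          ┃          ┃                 
          ┃ ░░       ┃                 
          ┃░░        ┃                 
          ┗━━━━━━━━━━┃                 
                     ┃                 
                     ┃                 


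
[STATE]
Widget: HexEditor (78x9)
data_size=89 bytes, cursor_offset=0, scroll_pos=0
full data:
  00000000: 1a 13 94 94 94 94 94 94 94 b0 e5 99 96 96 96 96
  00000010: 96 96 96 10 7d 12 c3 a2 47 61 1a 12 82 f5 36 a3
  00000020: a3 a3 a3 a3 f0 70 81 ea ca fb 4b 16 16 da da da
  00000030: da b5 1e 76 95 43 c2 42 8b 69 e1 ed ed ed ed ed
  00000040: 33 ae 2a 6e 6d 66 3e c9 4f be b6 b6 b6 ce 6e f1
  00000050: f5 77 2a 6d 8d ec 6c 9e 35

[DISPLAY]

00000000  1A 13 94 94 94 94 94 94  94 b0 e5 99 96 96 96 96  |................|
00000010  96 96 96 10 7d 12 c3 a2  47 61 1a 12 82 f5 36 a3  |....}...Ga....6.|
00000020  a3 a3 a3 a3 f0 70 81 ea  ca fb 4b 16 16 da da da  |.....p....K.....|
00000030  da b5 1e 76 95 43 c2 42  8b 69 e1 ed ed ed ed ed  |...v.C.B.i......|
00000040  33 ae 2a 6e 6d 66 3e c9  4f be b6 b6 b6 ce 6e f1  |3.*nmf>.O.....n.|
00000050  f5 77 2a 6d 8d ec 6c 9e  35                       |.w*m..l.5       |
                                                                              
                                                                              
                                                                              


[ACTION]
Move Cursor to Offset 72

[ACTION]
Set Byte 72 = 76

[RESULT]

00000000  1a 13 94 94 94 94 94 94  94 b0 e5 99 96 96 96 96  |................|
00000010  96 96 96 10 7d 12 c3 a2  47 61 1a 12 82 f5 36 a3  |....}...Ga....6.|
00000020  a3 a3 a3 a3 f0 70 81 ea  ca fb 4b 16 16 da da da  |.....p....K.....|
00000030  da b5 1e 76 95 43 c2 42  8b 69 e1 ed ed ed ed ed  |...v.C.B.i......|
00000040  33 ae 2a 6e 6d 66 3e c9  76 be b6 b6 b6 ce 6e f1  |3.*nmf>.v.....n.|
00000050  f5 77 2a 6d 8d ec 6c 9e  35                       |.w*m..l.5       |
                                                                              
                                                                              
                                                                              


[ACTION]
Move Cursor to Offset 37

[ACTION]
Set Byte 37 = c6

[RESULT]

00000000  1a 13 94 94 94 94 94 94  94 b0 e5 99 96 96 96 96  |................|
00000010  96 96 96 10 7d 12 c3 a2  47 61 1a 12 82 f5 36 a3  |....}...Ga....6.|
00000020  a3 a3 a3 a3 f0 C6 81 ea  ca fb 4b 16 16 da da da  |..........K.....|
00000030  da b5 1e 76 95 43 c2 42  8b 69 e1 ed ed ed ed ed  |...v.C.B.i......|
00000040  33 ae 2a 6e 6d 66 3e c9  76 be b6 b6 b6 ce 6e f1  |3.*nmf>.v.....n.|
00000050  f5 77 2a 6d 8d ec 6c 9e  35                       |.w*m..l.5       |
                                                                              
                                                                              
                                                                              


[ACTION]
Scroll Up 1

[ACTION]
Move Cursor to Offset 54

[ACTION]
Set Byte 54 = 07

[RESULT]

00000000  1a 13 94 94 94 94 94 94  94 b0 e5 99 96 96 96 96  |................|
00000010  96 96 96 10 7d 12 c3 a2  47 61 1a 12 82 f5 36 a3  |....}...Ga....6.|
00000020  a3 a3 a3 a3 f0 c6 81 ea  ca fb 4b 16 16 da da da  |..........K.....|
00000030  da b5 1e 76 95 43 07 42  8b 69 e1 ed ed ed ed ed  |...v.C.B.i......|
00000040  33 ae 2a 6e 6d 66 3e c9  76 be b6 b6 b6 ce 6e f1  |3.*nmf>.v.....n.|
00000050  f5 77 2a 6d 8d ec 6c 9e  35                       |.w*m..l.5       |
                                                                              
                                                                              
                                                                              


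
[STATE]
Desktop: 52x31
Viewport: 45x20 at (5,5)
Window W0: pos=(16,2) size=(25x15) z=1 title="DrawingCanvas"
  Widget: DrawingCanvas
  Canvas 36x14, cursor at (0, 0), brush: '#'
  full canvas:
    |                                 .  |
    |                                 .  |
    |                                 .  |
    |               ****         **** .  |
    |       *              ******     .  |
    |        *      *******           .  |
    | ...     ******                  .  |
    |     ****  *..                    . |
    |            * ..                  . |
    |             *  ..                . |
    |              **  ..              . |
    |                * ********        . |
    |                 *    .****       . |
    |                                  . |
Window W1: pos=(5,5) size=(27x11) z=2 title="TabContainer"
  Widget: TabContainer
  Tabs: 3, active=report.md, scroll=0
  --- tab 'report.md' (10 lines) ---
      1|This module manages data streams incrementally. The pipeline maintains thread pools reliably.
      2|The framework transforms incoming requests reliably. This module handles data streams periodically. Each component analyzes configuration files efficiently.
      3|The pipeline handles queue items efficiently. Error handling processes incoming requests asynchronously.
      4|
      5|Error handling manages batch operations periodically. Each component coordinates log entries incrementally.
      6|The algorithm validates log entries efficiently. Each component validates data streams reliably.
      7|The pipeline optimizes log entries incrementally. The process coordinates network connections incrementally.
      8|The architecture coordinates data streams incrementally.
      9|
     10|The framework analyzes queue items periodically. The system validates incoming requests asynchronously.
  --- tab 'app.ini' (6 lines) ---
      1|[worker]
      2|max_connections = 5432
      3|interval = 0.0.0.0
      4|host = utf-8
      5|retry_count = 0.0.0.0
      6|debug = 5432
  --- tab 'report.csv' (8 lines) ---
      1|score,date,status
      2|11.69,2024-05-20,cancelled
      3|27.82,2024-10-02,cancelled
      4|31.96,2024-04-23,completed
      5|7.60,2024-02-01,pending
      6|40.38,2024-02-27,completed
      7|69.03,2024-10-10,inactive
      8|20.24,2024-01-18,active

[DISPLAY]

┏━━━━━━━━━━━━━━━━━━━━━━━━━┓        ┃         
┃ TabContainer            ┃        ┃         
┠─────────────────────────┨        ┃         
┃[report.md]│ app.ini │ re┃****    ┃         
┃─────────────────────────┃       *┃         
┃This module manages data ┃******* ┃         
┃The framework transforms ┃        ┃         
┃The pipeline handles queu┃        ┃         
┃                         ┃.       ┃         
┃Error handling manages ba┃ ..     ┃         
┗━━━━━━━━━━━━━━━━━━━━━━━━━┛*  ..   ┃         
           ┗━━━━━━━━━━━━━━━━━━━━━━━┛         
                                             
                                             
                                             
                                             
                                             
                                             
                                             
                                             


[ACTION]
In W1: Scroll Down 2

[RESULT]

┏━━━━━━━━━━━━━━━━━━━━━━━━━┓        ┃         
┃ TabContainer            ┃        ┃         
┠─────────────────────────┨        ┃         
┃[report.md]│ app.ini │ re┃****    ┃         
┃─────────────────────────┃       *┃         
┃The pipeline handles queu┃******* ┃         
┃                         ┃        ┃         
┃Error handling manages ba┃        ┃         
┃The algorithm validates l┃.       ┃         
┃The pipeline optimizes lo┃ ..     ┃         
┗━━━━━━━━━━━━━━━━━━━━━━━━━┛*  ..   ┃         
           ┗━━━━━━━━━━━━━━━━━━━━━━━┛         
                                             
                                             
                                             
                                             
                                             
                                             
                                             
                                             


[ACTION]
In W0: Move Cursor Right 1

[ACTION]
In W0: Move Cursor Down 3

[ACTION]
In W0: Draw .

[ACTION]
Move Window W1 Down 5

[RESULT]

           ┃                       ┃         
           ┃                       ┃         
           ┃                       ┃         
           ┃ .             ****    ┃         
           ┃       *              *┃         
┏━━━━━━━━━━━━━━━━━━━━━━━━━┓******* ┃         
┃ TabContainer            ┃        ┃         
┠─────────────────────────┨        ┃         
┃[report.md]│ app.ini │ re┃.       ┃         
┃─────────────────────────┃ ..     ┃         
┃The pipeline handles queu┃*  ..   ┃         
┃                         ┃━━━━━━━━┛         
┃Error handling manages ba┃                  
┃The algorithm validates l┃                  
┃The pipeline optimizes lo┃                  
┗━━━━━━━━━━━━━━━━━━━━━━━━━┛                  
                                             
                                             
                                             
                                             


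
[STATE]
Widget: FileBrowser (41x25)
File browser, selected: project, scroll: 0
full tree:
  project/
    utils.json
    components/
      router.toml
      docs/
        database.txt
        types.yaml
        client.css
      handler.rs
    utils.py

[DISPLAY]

> [-] project/                           
    utils.json                           
    [+] components/                      
    utils.py                             
                                         
                                         
                                         
                                         
                                         
                                         
                                         
                                         
                                         
                                         
                                         
                                         
                                         
                                         
                                         
                                         
                                         
                                         
                                         
                                         
                                         


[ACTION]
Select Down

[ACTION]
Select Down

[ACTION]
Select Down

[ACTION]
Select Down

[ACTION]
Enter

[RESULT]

  [-] project/                           
    utils.json                           
    [+] components/                      
  > utils.py                             
                                         
                                         
                                         
                                         
                                         
                                         
                                         
                                         
                                         
                                         
                                         
                                         
                                         
                                         
                                         
                                         
                                         
                                         
                                         
                                         
                                         


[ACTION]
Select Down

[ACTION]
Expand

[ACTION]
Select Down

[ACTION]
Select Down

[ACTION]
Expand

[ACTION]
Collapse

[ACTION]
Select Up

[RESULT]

  [-] project/                           
    utils.json                           
  > [+] components/                      
    utils.py                             
                                         
                                         
                                         
                                         
                                         
                                         
                                         
                                         
                                         
                                         
                                         
                                         
                                         
                                         
                                         
                                         
                                         
                                         
                                         
                                         
                                         


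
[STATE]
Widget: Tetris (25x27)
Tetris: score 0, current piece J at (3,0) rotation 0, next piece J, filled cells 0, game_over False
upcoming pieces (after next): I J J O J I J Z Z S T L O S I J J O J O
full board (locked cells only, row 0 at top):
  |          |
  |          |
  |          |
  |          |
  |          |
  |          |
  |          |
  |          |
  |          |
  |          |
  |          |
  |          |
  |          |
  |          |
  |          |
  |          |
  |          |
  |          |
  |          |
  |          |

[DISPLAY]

   █      │Next:         
   ███    │█             
          │███           
          │              
          │              
          │              
          │Score:        
          │0             
          │              
          │              
          │              
          │              
          │              
          │              
          │              
          │              
          │              
          │              
          │              
          │              
          │              
          │              
          │              
          │              
          │              
          │              
          │              


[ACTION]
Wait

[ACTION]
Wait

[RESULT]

          │Next:         
          │█             
   █      │███           
   ███    │              
          │              
          │              
          │Score:        
          │0             
          │              
          │              
          │              
          │              
          │              
          │              
          │              
          │              
          │              
          │              
          │              
          │              
          │              
          │              
          │              
          │              
          │              
          │              
          │              


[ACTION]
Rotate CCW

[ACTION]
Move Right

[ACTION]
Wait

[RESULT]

          │Next:         
          │█             
          │███           
     █    │              
     █    │              
    ██    │              
          │Score:        
          │0             
          │              
          │              
          │              
          │              
          │              
          │              
          │              
          │              
          │              
          │              
          │              
          │              
          │              
          │              
          │              
          │              
          │              
          │              
          │              


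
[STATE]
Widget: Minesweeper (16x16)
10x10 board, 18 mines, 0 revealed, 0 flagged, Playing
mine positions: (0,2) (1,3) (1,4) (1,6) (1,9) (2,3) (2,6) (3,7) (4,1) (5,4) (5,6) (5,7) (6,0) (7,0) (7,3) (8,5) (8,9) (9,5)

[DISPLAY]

■■■■■■■■■■      
■■■■■■■■■■      
■■■■■■■■■■      
■■■■■■■■■■      
■■■■■■■■■■      
■■■■■■■■■■      
■■■■■■■■■■      
■■■■■■■■■■      
■■■■■■■■■■      
■■■■■■■■■■      
                
                
                
                
                
                


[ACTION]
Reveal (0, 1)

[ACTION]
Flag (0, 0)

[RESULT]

⚑1■■■■■■■■      
■■■■■■■■■■      
■■■■■■■■■■      
■■■■■■■■■■      
■■■■■■■■■■      
■■■■■■■■■■      
■■■■■■■■■■      
■■■■■■■■■■      
■■■■■■■■■■      
■■■■■■■■■■      
                
                
                
                
                
                


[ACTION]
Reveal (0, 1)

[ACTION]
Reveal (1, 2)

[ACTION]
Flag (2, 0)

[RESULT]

⚑1■■■■■■■■      
■■3■■■■■■■      
⚑■■■■■■■■■      
■■■■■■■■■■      
■■■■■■■■■■      
■■■■■■■■■■      
■■■■■■■■■■      
■■■■■■■■■■      
■■■■■■■■■■      
■■■■■■■■■■      
                
                
                
                
                
                


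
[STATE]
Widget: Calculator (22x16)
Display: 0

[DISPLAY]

                     0
┌───┬───┬───┬───┐     
│ 7 │ 8 │ 9 │ ÷ │     
├───┼───┼───┼───┤     
│ 4 │ 5 │ 6 │ × │     
├───┼───┼───┼───┤     
│ 1 │ 2 │ 3 │ - │     
├───┼───┼───┼───┤     
│ 0 │ . │ = │ + │     
├───┼───┼───┼───┤     
│ C │ MC│ MR│ M+│     
└───┴───┴───┴───┘     
                      
                      
                      
                      


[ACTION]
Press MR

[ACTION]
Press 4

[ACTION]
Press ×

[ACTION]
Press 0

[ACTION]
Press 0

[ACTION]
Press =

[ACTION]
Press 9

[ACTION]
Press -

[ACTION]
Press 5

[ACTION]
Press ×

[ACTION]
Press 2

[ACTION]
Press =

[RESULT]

                     8
┌───┬───┬───┬───┐     
│ 7 │ 8 │ 9 │ ÷ │     
├───┼───┼───┼───┤     
│ 4 │ 5 │ 6 │ × │     
├───┼───┼───┼───┤     
│ 1 │ 2 │ 3 │ - │     
├───┼───┼───┼───┤     
│ 0 │ . │ = │ + │     
├───┼───┼───┼───┤     
│ C │ MC│ MR│ M+│     
└───┴───┴───┴───┘     
                      
                      
                      
                      


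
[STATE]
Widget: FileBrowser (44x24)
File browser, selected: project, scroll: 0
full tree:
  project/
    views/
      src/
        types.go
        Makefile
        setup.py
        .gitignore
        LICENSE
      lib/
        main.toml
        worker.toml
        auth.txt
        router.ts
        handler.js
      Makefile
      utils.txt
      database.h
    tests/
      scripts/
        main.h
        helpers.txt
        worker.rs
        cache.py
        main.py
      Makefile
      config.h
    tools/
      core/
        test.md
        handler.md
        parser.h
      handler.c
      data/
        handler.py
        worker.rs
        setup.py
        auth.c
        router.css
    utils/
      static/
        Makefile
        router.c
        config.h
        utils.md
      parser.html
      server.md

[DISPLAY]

> [-] project/                              
    [+] views/                              
    [+] tests/                              
    [+] tools/                              
    [+] utils/                              
                                            
                                            
                                            
                                            
                                            
                                            
                                            
                                            
                                            
                                            
                                            
                                            
                                            
                                            
                                            
                                            
                                            
                                            
                                            


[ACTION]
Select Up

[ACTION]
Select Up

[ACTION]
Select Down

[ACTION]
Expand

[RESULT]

  [-] project/                              
  > [-] views/                              
      [+] src/                              
      [+] lib/                              
      Makefile                              
      utils.txt                             
      database.h                            
    [+] tests/                              
    [+] tools/                              
    [+] utils/                              
                                            
                                            
                                            
                                            
                                            
                                            
                                            
                                            
                                            
                                            
                                            
                                            
                                            
                                            


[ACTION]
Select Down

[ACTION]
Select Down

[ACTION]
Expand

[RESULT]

  [-] project/                              
    [-] views/                              
      [+] src/                              
    > [-] lib/                              
        main.toml                           
        worker.toml                         
        auth.txt                            
        router.ts                           
        handler.js                          
      Makefile                              
      utils.txt                             
      database.h                            
    [+] tests/                              
    [+] tools/                              
    [+] utils/                              
                                            
                                            
                                            
                                            
                                            
                                            
                                            
                                            
                                            


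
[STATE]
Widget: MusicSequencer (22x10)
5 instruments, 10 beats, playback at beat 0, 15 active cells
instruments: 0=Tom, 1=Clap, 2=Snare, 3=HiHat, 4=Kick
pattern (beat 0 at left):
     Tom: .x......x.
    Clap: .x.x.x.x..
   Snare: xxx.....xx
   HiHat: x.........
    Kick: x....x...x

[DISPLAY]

      ▼123456789      
   Tom·█······█·      
  Clap·█·█·█·█··      
 Snare███·····██      
 HiHat█·········      
  Kick█····█···█      
                      
                      
                      
                      


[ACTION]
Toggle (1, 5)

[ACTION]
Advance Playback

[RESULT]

      0▼23456789      
   Tom·█······█·      
  Clap·█·█···█··      
 Snare███·····██      
 HiHat█·········      
  Kick█····█···█      
                      
                      
                      
                      


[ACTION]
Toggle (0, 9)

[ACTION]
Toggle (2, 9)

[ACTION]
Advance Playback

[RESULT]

      01▼3456789      
   Tom·█······██      
  Clap·█·█···█··      
 Snare███·····█·      
 HiHat█·········      
  Kick█····█···█      
                      
                      
                      
                      


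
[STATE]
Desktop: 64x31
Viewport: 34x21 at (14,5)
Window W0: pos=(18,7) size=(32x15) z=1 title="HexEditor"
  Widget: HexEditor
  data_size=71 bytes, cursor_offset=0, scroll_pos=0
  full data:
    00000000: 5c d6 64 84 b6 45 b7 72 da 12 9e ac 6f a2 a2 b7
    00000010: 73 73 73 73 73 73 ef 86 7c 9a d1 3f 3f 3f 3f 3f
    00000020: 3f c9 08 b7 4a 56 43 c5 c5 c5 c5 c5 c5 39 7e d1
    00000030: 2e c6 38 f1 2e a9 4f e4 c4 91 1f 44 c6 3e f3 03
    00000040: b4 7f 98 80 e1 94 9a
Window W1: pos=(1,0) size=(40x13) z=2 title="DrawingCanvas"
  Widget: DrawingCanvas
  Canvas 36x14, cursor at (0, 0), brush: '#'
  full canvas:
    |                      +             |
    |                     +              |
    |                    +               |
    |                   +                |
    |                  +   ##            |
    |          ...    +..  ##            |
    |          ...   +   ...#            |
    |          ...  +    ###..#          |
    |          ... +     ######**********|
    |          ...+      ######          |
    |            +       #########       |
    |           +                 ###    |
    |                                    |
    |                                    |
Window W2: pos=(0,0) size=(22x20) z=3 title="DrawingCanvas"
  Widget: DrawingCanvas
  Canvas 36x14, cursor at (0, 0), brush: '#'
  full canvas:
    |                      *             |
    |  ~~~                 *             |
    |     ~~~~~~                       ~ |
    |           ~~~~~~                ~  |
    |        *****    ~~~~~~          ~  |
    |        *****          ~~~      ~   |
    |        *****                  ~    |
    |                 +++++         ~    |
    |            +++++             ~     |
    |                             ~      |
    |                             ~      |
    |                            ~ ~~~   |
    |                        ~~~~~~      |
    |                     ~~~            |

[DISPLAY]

       ┃+                 ┃       
~~~~   ┃                  ┃       
    ~~~┃  ##              ┃━━━━━━━
       ┃  ##              ┃       
       ┃...#              ┃───────
    +++┃###..#            ┃b6 45 b
++++   ┃######**********  ┃73 73 e
       ┃━━━━━━━━━━━━━━━━━━┛4a 56 4
       ┃00030  2e c6 38 f1 2e a9 4
       ┃00040  b4 7f 98 80 e1 94 9
       ┃                          
       ┃                          
       ┃                          
       ┃                          
━━━━━━━┛                          
    ┃                             
    ┗━━━━━━━━━━━━━━━━━━━━━━━━━━━━━
                                  
                                  
                                  
                                  


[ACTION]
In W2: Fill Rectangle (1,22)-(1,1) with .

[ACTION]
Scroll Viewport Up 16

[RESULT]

━━━━━━━┓━━━━━━━━━━━━━━━━━━┓       
s      ┃                  ┃       
───────┨──────────────────┨       
       ┃  +               ┃       
.......┃ +                ┃       
       ┃+                 ┃       
~~~~   ┃                  ┃       
    ~~~┃  ##              ┃━━━━━━━
       ┃  ##              ┃       
       ┃...#              ┃───────
    +++┃###..#            ┃b6 45 b
++++   ┃######**********  ┃73 73 e
       ┃━━━━━━━━━━━━━━━━━━┛4a 56 4
       ┃00030  2e c6 38 f1 2e a9 4
       ┃00040  b4 7f 98 80 e1 94 9
       ┃                          
       ┃                          
       ┃                          
       ┃                          
━━━━━━━┛                          
    ┃                             


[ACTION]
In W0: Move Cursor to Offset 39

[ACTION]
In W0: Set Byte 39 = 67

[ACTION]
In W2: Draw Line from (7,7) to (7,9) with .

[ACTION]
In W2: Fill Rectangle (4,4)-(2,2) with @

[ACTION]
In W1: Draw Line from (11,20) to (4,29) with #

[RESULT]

━━━━━━━┓━━━━━━━━━━━━━━━━━━┓       
s      ┃                  ┃       
───────┨──────────────────┨       
       ┃  +               ┃       
.......┃ +                ┃       
       ┃+                 ┃       
~~~~   ┃                  ┃       
    ~~~┃  ##     #        ┃━━━━━━━
       ┃  ##    #         ┃       
       ┃...#  ##          ┃───────
    +++┃###..#            ┃b6 45 b
++++   ┃######**********  ┃73 73 e
       ┃━━━━━━━━━━━━━━━━━━┛4a 56 4
       ┃00030  2e c6 38 f1 2e a9 4
       ┃00040  b4 7f 98 80 e1 94 9
       ┃                          
       ┃                          
       ┃                          
       ┃                          
━━━━━━━┛                          
    ┃                             


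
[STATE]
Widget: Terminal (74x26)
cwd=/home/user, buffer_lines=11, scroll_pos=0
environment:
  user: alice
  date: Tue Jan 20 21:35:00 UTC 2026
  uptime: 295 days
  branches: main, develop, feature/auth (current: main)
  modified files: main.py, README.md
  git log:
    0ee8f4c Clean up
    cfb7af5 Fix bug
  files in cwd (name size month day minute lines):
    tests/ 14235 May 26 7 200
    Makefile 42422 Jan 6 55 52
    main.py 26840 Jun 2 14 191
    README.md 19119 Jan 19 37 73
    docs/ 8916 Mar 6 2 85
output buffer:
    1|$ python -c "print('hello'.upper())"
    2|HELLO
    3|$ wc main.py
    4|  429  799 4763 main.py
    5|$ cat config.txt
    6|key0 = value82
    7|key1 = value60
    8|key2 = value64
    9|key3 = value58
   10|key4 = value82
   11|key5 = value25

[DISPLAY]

$ python -c "print('hello'.upper())"                                      
HELLO                                                                     
$ wc main.py                                                              
  429  799 4763 main.py                                                   
$ cat config.txt                                                          
key0 = value82                                                            
key1 = value60                                                            
key2 = value64                                                            
key3 = value58                                                            
key4 = value82                                                            
key5 = value25                                                            
$ █                                                                       
                                                                          
                                                                          
                                                                          
                                                                          
                                                                          
                                                                          
                                                                          
                                                                          
                                                                          
                                                                          
                                                                          
                                                                          
                                                                          
                                                                          


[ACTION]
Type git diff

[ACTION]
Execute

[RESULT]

$ python -c "print('hello'.upper())"                                      
HELLO                                                                     
$ wc main.py                                                              
  429  799 4763 main.py                                                   
$ cat config.txt                                                          
key0 = value82                                                            
key1 = value60                                                            
key2 = value64                                                            
key3 = value58                                                            
key4 = value82                                                            
key5 = value25                                                            
$ git diff                                                                
diff --git a/main.py b/main.py                                            
--- a/main.py                                                             
+++ b/main.py                                                             
@@ -1,3 +1,4 @@                                                           
+# updated                                                                
 import sys                                                               
$ █                                                                       
                                                                          
                                                                          
                                                                          
                                                                          
                                                                          
                                                                          
                                                                          


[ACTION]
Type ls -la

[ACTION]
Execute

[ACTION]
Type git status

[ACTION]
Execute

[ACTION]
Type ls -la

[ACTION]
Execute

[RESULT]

$ git diff                                                                
diff --git a/main.py b/main.py                                            
--- a/main.py                                                             
+++ b/main.py                                                             
@@ -1,3 +1,4 @@                                                           
+# updated                                                                
 import sys                                                               
$ ls -la                                                                  
drwxr-xr-x  1 alice group    14235 May 26 10:07 tests/                    
-rw-r--r--  1 alice group    42422 Jan  6 10:55 Makefile                  
-rw-r--r--  1 alice group    26840 Jun  2 10:14 main.py                   
-rw-r--r--  1 alice group    19119 Jan 19 10:37 README.md                 
drwxr-xr-x  1 alice group     8916 Mar  6 10:02 docs/                     
$ git status                                                              
On branch main                                                            
Changes not staged for commit:                                            
                                                                          
        modified:   main.py                                               
        modified:   README.md                                             
$ ls -la                                                                  
drwxr-xr-x  1 alice group    14235 May 26 10:07 tests/                    
-rw-r--r--  1 alice group    42422 Jan  6 10:55 Makefile                  
-rw-r--r--  1 alice group    26840 Jun  2 10:14 main.py                   
-rw-r--r--  1 alice group    19119 Jan 19 10:37 README.md                 
drwxr-xr-x  1 alice group     8916 Mar  6 10:02 docs/                     
$ █                                                                       
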